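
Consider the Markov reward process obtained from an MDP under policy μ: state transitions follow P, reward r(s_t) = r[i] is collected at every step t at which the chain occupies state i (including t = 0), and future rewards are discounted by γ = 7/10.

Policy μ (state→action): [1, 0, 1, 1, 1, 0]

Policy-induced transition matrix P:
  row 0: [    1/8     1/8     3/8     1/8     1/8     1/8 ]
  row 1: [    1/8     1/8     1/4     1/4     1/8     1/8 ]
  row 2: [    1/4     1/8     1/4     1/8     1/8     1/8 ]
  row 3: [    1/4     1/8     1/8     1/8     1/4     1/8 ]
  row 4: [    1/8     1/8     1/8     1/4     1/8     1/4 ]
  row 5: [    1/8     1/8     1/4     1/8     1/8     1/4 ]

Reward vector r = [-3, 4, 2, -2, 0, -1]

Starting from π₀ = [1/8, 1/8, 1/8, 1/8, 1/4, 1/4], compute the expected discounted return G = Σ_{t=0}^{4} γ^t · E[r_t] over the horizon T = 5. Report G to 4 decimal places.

t=0: π = [0.1250, 0.1250, 0.1250, 0.1250, 0.2500, 0.2500], E[r] = -0.1250, γ^t·E[r] = -0.125000, running G = -0.125000
t=1: π = [0.1563, 0.1250, 0.2188, 0.1719, 0.1406, 0.1875], E[r] = -0.0625, γ^t·E[r] = -0.043750, running G = -0.168750
t=2: π = [0.1738, 0.1250, 0.2305, 0.1582, 0.1465, 0.1660], E[r] = -0.0430, γ^t·E[r] = -0.021055, running G = -0.189805
t=3: π = [0.1736, 0.1250, 0.2336, 0.1589, 0.1448, 0.1641], E[r] = -0.0354, γ^t·E[r] = -0.012142, running G = -0.201947
t=4: π = [0.1741, 0.1250, 0.2337, 0.1587, 0.1449, 0.1636], E[r] = -0.0358, γ^t·E[r] = -0.008595, running G = -0.210542

G = -0.2105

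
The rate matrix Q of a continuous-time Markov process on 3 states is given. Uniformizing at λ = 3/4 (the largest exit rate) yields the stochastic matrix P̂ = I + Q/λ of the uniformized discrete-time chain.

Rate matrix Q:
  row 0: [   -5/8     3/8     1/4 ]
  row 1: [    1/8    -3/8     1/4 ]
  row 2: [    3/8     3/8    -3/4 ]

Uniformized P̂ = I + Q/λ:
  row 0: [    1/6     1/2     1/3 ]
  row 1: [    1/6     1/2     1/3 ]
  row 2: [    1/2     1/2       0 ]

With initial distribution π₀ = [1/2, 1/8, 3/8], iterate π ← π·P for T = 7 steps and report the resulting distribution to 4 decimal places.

π = [0.2501, 0.5000, 0.2499]

t=0: π = [0.5000, 0.1250, 0.3750]
t=1: π = [0.2917, 0.5000, 0.2083]
t=2: π = [0.2361, 0.5000, 0.2639]
t=3: π = [0.2546, 0.5000, 0.2454]
t=4: π = [0.2485, 0.5000, 0.2515]
t=5: π = [0.2505, 0.5000, 0.2495]
t=6: π = [0.2498, 0.5000, 0.2502]
t=7: π = [0.2501, 0.5000, 0.2499]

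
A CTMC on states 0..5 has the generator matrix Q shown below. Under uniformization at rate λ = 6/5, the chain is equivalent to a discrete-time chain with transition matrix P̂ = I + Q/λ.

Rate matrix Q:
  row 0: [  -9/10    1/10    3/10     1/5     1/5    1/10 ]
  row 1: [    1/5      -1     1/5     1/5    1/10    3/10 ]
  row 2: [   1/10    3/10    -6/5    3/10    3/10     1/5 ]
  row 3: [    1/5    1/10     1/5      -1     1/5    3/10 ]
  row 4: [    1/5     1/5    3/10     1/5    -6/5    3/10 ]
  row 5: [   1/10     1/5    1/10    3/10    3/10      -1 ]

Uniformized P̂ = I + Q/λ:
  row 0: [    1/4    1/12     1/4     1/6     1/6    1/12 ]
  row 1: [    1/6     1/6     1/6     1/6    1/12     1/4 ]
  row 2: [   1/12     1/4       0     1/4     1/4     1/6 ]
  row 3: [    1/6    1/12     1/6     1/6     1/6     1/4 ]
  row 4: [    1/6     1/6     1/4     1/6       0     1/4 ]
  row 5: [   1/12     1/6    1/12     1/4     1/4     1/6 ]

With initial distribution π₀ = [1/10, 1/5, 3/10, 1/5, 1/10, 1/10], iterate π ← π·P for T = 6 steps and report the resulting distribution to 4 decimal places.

t=0: π = [0.1000, 0.2000, 0.3000, 0.2000, 0.1000, 0.1000]
t=1: π = [0.1417, 0.1667, 0.1250, 0.2000, 0.1667, 0.2000]
t=2: π = [0.1514, 0.1486, 0.1549, 0.1938, 0.1521, 0.1993]
t=3: π = [0.1498, 0.1508, 0.1495, 0.1962, 0.1584, 0.1953]
t=4: π = [0.1504, 0.1503, 0.1512, 0.1954, 0.1564, 0.1963]
t=5: π = [0.1502, 0.1504, 0.1507, 0.1956, 0.1570, 0.1960]
t=6: π = [0.1503, 0.1504, 0.1508, 0.1956, 0.1568, 0.1961]

π = [0.1503, 0.1504, 0.1508, 0.1956, 0.1568, 0.1961]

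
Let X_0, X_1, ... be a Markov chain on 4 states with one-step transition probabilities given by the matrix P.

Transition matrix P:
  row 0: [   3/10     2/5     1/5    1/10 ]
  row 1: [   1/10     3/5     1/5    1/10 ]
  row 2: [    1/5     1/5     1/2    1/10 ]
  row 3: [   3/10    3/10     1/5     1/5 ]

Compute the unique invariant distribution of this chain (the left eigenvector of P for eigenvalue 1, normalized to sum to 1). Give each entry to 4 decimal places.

π = [0.1885, 0.4147, 0.2857, 0.1111]

Balance equations π_j = Σ_i π_i·P[i][j]:
  π_0 = 3/10·π_0 + 1/10·π_1 + 1/5·π_2 + 3/10·π_3
  π_1 = 2/5·π_0 + 3/5·π_1 + 1/5·π_2 + 3/10·π_3
  π_2 = 1/5·π_0 + 1/5·π_1 + 1/2·π_2 + 1/5·π_3
  normalize: π_0 + π_1 + π_2 + π_3 = 1
Solving the linear system gives exactly π = [95/504, 209/504, 2/7, 1/9].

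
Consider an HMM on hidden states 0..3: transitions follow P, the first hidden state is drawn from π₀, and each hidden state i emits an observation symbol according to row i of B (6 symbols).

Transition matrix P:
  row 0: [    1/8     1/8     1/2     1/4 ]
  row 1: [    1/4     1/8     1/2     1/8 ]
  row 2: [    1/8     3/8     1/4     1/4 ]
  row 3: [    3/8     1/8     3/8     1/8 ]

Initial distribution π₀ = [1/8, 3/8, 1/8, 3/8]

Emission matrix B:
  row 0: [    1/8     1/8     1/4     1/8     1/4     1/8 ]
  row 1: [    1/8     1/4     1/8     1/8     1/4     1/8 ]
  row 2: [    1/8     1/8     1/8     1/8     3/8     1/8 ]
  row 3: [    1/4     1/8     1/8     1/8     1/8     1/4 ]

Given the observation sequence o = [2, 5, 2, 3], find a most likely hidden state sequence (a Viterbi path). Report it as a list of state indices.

t=0: δ = [3.125e-02, 4.688e-02, 1.562e-02, 4.688e-02]  (obs o_0=2)
t=1: δ = [2.197e-03, 7.324e-04, 2.930e-03, 1.953e-03]  ψ = [3, 1, 1, 0]  (obs o_1=5)
t=2: δ = [1.831e-04, 1.373e-04, 1.373e-04, 9.155e-05]  ψ = [3, 2, 0, 2]  (obs o_2=2)
t=3: δ = [4.292e-06, 6.437e-06, 1.144e-05, 5.722e-06]  ψ = [1, 2, 0, 0]  (obs o_3=3)
backtrack: best end state = 2; path = [0, 3, 0, 2]

path = [0, 3, 0, 2]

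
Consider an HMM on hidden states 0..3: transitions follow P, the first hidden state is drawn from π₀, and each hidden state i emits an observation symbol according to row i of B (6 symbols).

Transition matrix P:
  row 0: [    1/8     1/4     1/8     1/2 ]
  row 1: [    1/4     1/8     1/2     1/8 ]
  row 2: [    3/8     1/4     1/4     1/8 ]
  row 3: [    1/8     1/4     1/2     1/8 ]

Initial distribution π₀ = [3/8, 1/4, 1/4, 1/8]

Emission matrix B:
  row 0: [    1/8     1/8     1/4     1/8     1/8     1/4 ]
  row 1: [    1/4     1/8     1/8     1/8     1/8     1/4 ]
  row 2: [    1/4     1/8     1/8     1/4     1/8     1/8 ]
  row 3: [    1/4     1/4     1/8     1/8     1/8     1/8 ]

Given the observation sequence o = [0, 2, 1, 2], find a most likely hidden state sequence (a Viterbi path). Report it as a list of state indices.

path = [2, 0, 3, 2]

t=0: δ = [4.688e-02, 6.250e-02, 6.250e-02, 3.125e-02]  (obs o_0=0)
t=1: δ = [5.859e-03, 1.953e-03, 3.906e-03, 2.930e-03]  ψ = [2, 2, 1, 0]  (obs o_1=2)
t=2: δ = [1.831e-04, 1.831e-04, 1.831e-04, 7.324e-04]  ψ = [2, 0, 3, 0]  (obs o_2=1)
t=3: δ = [2.289e-05, 2.289e-05, 4.578e-05, 1.144e-05]  ψ = [3, 3, 3, 0]  (obs o_3=2)
backtrack: best end state = 2; path = [2, 0, 3, 2]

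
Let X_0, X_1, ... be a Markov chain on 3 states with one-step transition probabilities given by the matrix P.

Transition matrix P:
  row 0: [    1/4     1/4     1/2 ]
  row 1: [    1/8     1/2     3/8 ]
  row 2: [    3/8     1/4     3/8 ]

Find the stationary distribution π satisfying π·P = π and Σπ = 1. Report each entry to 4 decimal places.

π = [0.2593, 0.3333, 0.4074]

Balance equations π_j = Σ_i π_i·P[i][j]:
  π_0 = 1/4·π_0 + 1/8·π_1 + 3/8·π_2
  π_1 = 1/4·π_0 + 1/2·π_1 + 1/4·π_2
  normalize: π_0 + π_1 + π_2 = 1
Solving the linear system gives exactly π = [7/27, 1/3, 11/27].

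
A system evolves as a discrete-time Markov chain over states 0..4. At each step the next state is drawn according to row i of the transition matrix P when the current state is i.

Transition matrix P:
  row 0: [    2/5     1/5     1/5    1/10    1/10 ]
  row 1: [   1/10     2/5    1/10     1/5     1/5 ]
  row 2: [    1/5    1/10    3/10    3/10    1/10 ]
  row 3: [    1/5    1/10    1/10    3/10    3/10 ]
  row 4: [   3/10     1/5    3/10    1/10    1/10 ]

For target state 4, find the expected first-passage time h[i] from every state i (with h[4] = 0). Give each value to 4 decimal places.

h = [6.2766, 5.3404, 6.0638, 4.8511, 0.0000]

First-step conditioning: h[4] = 0; for i ≠ 4, h[i] = 1 + Σ_k P[i][k]·h[k].
  h[0] = 1 + 2/5·h[0] + 1/5·h[1] + 1/5·h[2] + 1/10·h[3]
  h[1] = 1 + 1/10·h[0] + 2/5·h[1] + 1/10·h[2] + 1/5·h[3]
  h[2] = 1 + 1/5·h[0] + 1/10·h[1] + 3/10·h[2] + 3/10·h[3]
  h[3] = 1 + 1/5·h[0] + 1/10·h[1] + 1/10·h[2] + 3/10·h[3]
Solving the 4×4 linear system over states ≠ 4 gives exactly h = [295/47, 251/47, 285/47, 228/47, 0] (h[4] = 0 is the target).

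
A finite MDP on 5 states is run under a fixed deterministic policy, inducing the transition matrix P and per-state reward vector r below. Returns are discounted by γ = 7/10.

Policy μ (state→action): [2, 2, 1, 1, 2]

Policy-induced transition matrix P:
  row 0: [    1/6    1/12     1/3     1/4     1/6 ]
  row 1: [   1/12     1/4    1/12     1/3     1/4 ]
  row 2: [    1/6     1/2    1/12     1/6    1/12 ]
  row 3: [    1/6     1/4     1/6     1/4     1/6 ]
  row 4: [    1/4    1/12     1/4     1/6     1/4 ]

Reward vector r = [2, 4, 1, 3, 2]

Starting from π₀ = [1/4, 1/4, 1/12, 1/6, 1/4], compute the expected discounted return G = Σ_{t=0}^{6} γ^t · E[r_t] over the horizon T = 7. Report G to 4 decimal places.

t=0: π = [0.2500, 0.2500, 0.0833, 0.1667, 0.2500], E[r] = 2.5833, γ^t·E[r] = 2.583333, running G = 2.583333
t=1: π = [0.1667, 0.1875, 0.2014, 0.2431, 0.2014], E[r] = 2.4167, γ^t·E[r] = 1.691667, running G = 4.275000
t=2: π = [0.1678, 0.2390, 0.1788, 0.2321, 0.1823], E[r] = 2.5313, γ^t·E[r] = 1.240313, running G = 5.515313
t=3: π = [0.1619, 0.2364, 0.1750, 0.2398, 0.1869], E[r] = 2.5375, γ^t·E[r] = 0.870369, running G = 6.385682
t=4: π = [0.1625, 0.2356, 0.1749, 0.2395, 0.1874], E[r] = 2.5358, γ^t·E[r] = 0.608851, running G = 6.994533
t=5: π = [0.1626, 0.2354, 0.1752, 0.2394, 0.1873], E[r] = 2.5351, γ^t·E[r] = 0.426079, running G = 7.420612
t=6: π = [0.1627, 0.2355, 0.1752, 0.2394, 0.1873], E[r] = 2.5352, γ^t·E[r] = 0.298259, running G = 7.718871

G = 7.7189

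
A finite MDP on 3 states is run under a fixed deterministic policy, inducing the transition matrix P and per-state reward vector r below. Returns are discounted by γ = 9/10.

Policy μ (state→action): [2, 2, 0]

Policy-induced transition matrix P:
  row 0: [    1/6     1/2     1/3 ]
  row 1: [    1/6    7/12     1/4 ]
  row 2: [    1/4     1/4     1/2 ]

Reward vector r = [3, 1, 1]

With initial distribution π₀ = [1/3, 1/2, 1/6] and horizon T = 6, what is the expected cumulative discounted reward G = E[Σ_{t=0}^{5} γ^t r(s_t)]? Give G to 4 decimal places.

G = 6.7642

t=0: π = [0.3333, 0.5000, 0.1667], E[r] = 1.6667, γ^t·E[r] = 1.666667, running G = 1.666667
t=1: π = [0.1806, 0.5000, 0.3194], E[r] = 1.3611, γ^t·E[r] = 1.225000, running G = 2.891667
t=2: π = [0.1933, 0.4618, 0.3449], E[r] = 1.3866, γ^t·E[r] = 1.123125, running G = 4.014792
t=3: π = [0.1954, 0.4523, 0.3523], E[r] = 1.3908, γ^t·E[r] = 1.013906, running G = 5.028698
t=4: π = [0.1960, 0.4496, 0.3544], E[r] = 1.3921, γ^t·E[r] = 0.913328, running G = 5.942026
t=5: π = [0.1962, 0.4489, 0.3549], E[r] = 1.3924, γ^t·E[r] = 0.822195, running G = 6.764221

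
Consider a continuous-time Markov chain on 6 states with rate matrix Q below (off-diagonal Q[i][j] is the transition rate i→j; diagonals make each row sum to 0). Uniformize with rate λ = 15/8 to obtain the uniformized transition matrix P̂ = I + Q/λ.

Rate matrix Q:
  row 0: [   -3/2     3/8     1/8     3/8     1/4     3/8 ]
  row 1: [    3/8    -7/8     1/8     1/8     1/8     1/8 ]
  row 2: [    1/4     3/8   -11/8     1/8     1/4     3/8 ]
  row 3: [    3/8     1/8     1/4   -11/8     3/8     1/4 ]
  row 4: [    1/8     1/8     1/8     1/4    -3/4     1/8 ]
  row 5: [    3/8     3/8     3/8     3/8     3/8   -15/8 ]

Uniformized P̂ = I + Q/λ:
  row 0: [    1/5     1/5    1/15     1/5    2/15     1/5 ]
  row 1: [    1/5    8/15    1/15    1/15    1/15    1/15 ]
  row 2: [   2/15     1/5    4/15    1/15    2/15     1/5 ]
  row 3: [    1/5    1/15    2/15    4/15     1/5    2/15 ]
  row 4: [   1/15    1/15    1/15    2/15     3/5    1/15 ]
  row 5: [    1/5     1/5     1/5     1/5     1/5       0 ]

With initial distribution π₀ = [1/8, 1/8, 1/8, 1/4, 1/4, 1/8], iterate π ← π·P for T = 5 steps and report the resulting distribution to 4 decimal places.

π = [0.1580, 0.2176, 0.1135, 0.1488, 0.2564, 0.1057]

t=0: π = [0.1250, 0.1250, 0.1250, 0.2500, 0.2500, 0.1250]
t=1: π = [0.1583, 0.1750, 0.1250, 0.1667, 0.2667, 0.1083]
t=2: π = [0.1561, 0.2006, 0.1172, 0.1533, 0.2644, 0.1083]
t=3: π = [0.1569, 0.2111, 0.1148, 0.1502, 0.2608, 0.1061]
t=4: π = [0.1576, 0.2156, 0.1138, 0.1492, 0.2581, 0.1058]
t=5: π = [0.1580, 0.2176, 0.1135, 0.1488, 0.2564, 0.1057]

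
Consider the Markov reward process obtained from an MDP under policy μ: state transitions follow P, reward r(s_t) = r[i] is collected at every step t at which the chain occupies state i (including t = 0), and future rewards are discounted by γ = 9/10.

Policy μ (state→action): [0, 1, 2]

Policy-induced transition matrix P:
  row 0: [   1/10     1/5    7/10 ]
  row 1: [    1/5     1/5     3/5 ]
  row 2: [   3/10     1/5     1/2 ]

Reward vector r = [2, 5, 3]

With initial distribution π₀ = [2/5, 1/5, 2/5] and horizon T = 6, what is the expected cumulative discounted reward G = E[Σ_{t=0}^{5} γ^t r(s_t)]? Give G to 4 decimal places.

G = 14.6965

t=0: π = [0.4000, 0.2000, 0.4000], E[r] = 3.0000, γ^t·E[r] = 3.000000, running G = 3.000000
t=1: π = [0.2000, 0.2000, 0.6000], E[r] = 3.2000, γ^t·E[r] = 2.880000, running G = 5.880000
t=2: π = [0.2400, 0.2000, 0.5600], E[r] = 3.1600, γ^t·E[r] = 2.559600, running G = 8.439600
t=3: π = [0.2320, 0.2000, 0.5680], E[r] = 3.1680, γ^t·E[r] = 2.309472, running G = 10.749072
t=4: π = [0.2336, 0.2000, 0.5664], E[r] = 3.1664, γ^t·E[r] = 2.077475, running G = 12.826547
t=5: π = [0.2333, 0.2000, 0.5667], E[r] = 3.1667, γ^t·E[r] = 1.869916, running G = 14.696464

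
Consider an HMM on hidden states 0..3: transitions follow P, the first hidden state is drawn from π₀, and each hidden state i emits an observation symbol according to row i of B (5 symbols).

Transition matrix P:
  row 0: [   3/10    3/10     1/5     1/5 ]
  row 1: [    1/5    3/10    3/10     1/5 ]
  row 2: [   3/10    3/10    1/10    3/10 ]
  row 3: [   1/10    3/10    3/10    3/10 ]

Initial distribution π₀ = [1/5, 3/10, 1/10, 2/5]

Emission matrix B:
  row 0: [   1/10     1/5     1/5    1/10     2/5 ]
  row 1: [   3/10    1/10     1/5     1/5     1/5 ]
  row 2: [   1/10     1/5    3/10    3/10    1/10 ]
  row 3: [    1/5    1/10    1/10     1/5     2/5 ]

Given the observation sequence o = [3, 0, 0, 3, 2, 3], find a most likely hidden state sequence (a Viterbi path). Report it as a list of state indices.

t=0: δ = [2.000e-02, 6.000e-02, 3.000e-02, 8.000e-02]  (obs o_0=3)
t=1: δ = [1.200e-03, 7.200e-03, 2.400e-03, 4.800e-03]  ψ = [1, 3, 3, 3]  (obs o_1=0)
t=2: δ = [1.440e-04, 6.480e-04, 2.160e-04, 2.880e-04]  ψ = [1, 1, 1, 1]  (obs o_2=0)
t=3: δ = [1.296e-05, 3.888e-05, 5.832e-05, 2.592e-05]  ψ = [1, 1, 1, 1]  (obs o_3=3)
t=4: δ = [3.499e-06, 3.499e-06, 3.499e-06, 1.750e-06]  ψ = [2, 2, 1, 2]  (obs o_4=2)
t=5: δ = [1.050e-07, 2.100e-07, 3.149e-07, 2.100e-07]  ψ = [0, 0, 1, 2]  (obs o_5=3)
backtrack: best end state = 2; path = [3, 1, 1, 2, 1, 2]

path = [3, 1, 1, 2, 1, 2]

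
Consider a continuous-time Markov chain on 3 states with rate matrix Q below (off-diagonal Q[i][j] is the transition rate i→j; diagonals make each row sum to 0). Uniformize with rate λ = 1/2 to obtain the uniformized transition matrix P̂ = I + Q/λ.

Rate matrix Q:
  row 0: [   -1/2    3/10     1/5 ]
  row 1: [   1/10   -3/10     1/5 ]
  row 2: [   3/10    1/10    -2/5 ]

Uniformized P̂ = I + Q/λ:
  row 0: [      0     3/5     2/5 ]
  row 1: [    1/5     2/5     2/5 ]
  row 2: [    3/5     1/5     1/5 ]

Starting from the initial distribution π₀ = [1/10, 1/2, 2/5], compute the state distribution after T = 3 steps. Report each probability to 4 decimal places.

π = [0.2824, 0.3848, 0.3328]

t=0: π = [0.1000, 0.5000, 0.4000]
t=1: π = [0.3400, 0.3400, 0.3200]
t=2: π = [0.2600, 0.4040, 0.3360]
t=3: π = [0.2824, 0.3848, 0.3328]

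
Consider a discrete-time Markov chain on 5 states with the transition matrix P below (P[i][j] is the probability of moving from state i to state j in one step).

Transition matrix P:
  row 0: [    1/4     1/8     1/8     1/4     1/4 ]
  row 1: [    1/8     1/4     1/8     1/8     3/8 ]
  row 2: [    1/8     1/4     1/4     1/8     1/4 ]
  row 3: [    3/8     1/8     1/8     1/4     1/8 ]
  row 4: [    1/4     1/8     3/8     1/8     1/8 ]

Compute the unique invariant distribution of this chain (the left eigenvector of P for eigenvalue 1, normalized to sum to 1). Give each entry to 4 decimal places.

Balance equations π_j = Σ_i π_i·P[i][j]:
  π_0 = 1/4·π_0 + 1/8·π_1 + 1/8·π_2 + 3/8·π_3 + 1/4·π_4
  π_1 = 1/8·π_0 + 1/4·π_1 + 1/4·π_2 + 1/8·π_3 + 1/8·π_4
  π_2 = 1/8·π_0 + 1/8·π_1 + 1/4·π_2 + 1/8·π_3 + 3/8·π_4
  π_3 = 1/4·π_0 + 1/8·π_1 + 1/8·π_2 + 1/4·π_3 + 1/8·π_4
  normalize: π_0 + π_1 + π_2 + π_3 + π_4 = 1
Solving the linear system gives exactly π = [86/383, 66/383, 79/383, 67/383, 85/383].

π = [0.2245, 0.1723, 0.2063, 0.1749, 0.2219]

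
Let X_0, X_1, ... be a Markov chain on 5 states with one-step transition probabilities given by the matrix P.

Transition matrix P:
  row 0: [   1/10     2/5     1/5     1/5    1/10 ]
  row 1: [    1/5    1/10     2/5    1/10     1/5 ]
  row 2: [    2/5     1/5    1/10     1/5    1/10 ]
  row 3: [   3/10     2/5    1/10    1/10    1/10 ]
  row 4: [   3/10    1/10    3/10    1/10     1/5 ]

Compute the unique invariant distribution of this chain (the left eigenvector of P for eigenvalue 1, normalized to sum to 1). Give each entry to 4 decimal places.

Balance equations π_j = Σ_i π_i·P[i][j]:
  π_0 = 1/10·π_0 + 1/5·π_1 + 2/5·π_2 + 3/10·π_3 + 3/10·π_4
  π_1 = 2/5·π_0 + 1/10·π_1 + 1/5·π_2 + 2/5·π_3 + 1/10·π_4
  π_2 = 1/5·π_0 + 2/5·π_1 + 1/10·π_2 + 1/10·π_3 + 3/10·π_4
  π_3 = 1/5·π_0 + 1/10·π_1 + 1/5·π_2 + 1/10·π_3 + 1/10·π_4
  normalize: π_0 + π_1 + π_2 + π_3 + π_4 = 1
Solving the linear system gives exactly π = [3719/14958, 401/1662, 1121/4986, 1102/7479, 2063/14958].

π = [0.2486, 0.2413, 0.2248, 0.1473, 0.1379]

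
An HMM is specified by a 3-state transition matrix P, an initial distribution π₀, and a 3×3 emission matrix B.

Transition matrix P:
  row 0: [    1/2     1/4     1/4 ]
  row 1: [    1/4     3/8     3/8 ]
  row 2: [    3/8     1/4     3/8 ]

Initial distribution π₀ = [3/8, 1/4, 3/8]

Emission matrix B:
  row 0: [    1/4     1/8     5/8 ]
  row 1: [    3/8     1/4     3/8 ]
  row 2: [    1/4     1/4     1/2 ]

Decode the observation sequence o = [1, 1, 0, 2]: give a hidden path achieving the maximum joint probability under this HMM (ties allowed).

t=0: δ = [4.688e-02, 6.250e-02, 9.375e-02]  (obs o_0=1)
t=1: δ = [4.395e-03, 5.859e-03, 8.789e-03]  ψ = [2, 1, 2]  (obs o_1=1)
t=2: δ = [8.240e-04, 8.240e-04, 8.240e-04]  ψ = [2, 1, 2]  (obs o_2=0)
t=3: δ = [2.575e-04, 1.159e-04, 1.545e-04]  ψ = [0, 1, 1]  (obs o_3=2)
backtrack: best end state = 0; path = [2, 2, 0, 0]

path = [2, 2, 0, 0]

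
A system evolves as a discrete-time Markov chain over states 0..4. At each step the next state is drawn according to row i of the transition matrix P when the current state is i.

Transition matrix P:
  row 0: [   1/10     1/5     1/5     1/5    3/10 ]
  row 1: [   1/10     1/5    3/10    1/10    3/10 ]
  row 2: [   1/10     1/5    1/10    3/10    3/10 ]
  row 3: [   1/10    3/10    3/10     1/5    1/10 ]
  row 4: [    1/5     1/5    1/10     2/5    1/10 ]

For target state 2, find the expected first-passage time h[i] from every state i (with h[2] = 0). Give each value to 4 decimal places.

First-step conditioning: h[2] = 0; for i ≠ 2, h[i] = 1 + Σ_k P[i][k]·h[k].
  h[0] = 1 + 1/10·h[0] + 1/5·h[1] + 1/5·h[3] + 3/10·h[4]
  h[1] = 1 + 1/10·h[0] + 1/5·h[1] + 1/10·h[3] + 3/10·h[4]
  h[3] = 1 + 1/10·h[0] + 3/10·h[1] + 1/5·h[3] + 1/10·h[4]
  h[4] = 1 + 1/5·h[0] + 1/5·h[1] + 2/5·h[3] + 1/10·h[4]
Solving the 4×4 linear system over states ≠ 2 gives exactly h = [12520/2791, 11420/2791, 0, 11000/2791, 13310/2791] (h[2] = 0 is the target).

h = [4.4858, 4.0917, 0.0000, 3.9412, 4.7689]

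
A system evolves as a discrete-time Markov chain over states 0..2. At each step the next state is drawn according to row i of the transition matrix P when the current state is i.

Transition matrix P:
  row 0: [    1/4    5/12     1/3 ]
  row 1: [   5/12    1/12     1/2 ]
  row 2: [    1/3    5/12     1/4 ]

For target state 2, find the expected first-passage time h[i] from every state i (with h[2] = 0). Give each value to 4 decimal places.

First-step conditioning: h[2] = 0; for i ≠ 2, h[i] = 1 + Σ_k P[i][k]·h[k].
  h[0] = 1 + 1/4·h[0] + 5/12·h[1]
  h[1] = 1 + 5/12·h[0] + 1/12·h[1]
Solving the 2×2 linear system over states ≠ 2 gives exactly h = [96/37, 84/37, 0] (h[2] = 0 is the target).

h = [2.5946, 2.2703, 0.0000]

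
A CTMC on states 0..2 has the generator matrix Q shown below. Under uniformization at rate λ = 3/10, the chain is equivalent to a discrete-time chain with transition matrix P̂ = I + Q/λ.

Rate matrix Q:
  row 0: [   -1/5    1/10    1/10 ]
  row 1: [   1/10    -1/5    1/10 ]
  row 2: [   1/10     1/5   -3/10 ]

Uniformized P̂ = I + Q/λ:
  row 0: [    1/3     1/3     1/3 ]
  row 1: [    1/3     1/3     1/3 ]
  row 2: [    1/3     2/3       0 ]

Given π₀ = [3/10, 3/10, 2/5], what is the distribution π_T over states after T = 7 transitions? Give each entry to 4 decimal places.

t=0: π = [0.3000, 0.3000, 0.4000]
t=1: π = [0.3333, 0.4667, 0.2000]
t=2: π = [0.3333, 0.4000, 0.2667]
t=3: π = [0.3333, 0.4222, 0.2444]
t=4: π = [0.3333, 0.4148, 0.2519]
t=5: π = [0.3333, 0.4173, 0.2494]
t=6: π = [0.3333, 0.4165, 0.2502]
t=7: π = [0.3333, 0.4167, 0.2499]

π = [0.3333, 0.4167, 0.2499]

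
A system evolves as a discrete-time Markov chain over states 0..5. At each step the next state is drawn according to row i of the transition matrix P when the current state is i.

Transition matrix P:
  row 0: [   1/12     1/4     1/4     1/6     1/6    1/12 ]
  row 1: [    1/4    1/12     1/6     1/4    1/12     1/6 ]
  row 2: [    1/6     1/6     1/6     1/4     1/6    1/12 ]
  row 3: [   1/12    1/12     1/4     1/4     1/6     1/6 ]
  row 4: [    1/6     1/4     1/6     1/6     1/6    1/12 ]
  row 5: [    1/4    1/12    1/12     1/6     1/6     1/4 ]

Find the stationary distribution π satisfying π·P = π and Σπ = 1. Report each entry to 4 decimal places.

π = [0.1596, 0.1511, 0.1863, 0.2125, 0.1541, 0.1364]

Balance equations π_j = Σ_i π_i·P[i][j]:
  π_0 = 1/12·π_0 + 1/4·π_1 + 1/6·π_2 + 1/12·π_3 + 1/6·π_4 + 1/4·π_5
  π_1 = 1/4·π_0 + 1/12·π_1 + 1/6·π_2 + 1/12·π_3 + 1/4·π_4 + 1/12·π_5
  π_2 = 1/4·π_0 + 1/6·π_1 + 1/6·π_2 + 1/4·π_3 + 1/6·π_4 + 1/12·π_5
  π_3 = 1/6·π_0 + 1/4·π_1 + 1/4·π_2 + 1/4·π_3 + 1/6·π_4 + 1/6·π_5
  π_4 = 1/6·π_0 + 1/12·π_1 + 1/6·π_2 + 1/6·π_3 + 1/6·π_4 + 1/6·π_5
  normalize: π_0 + π_1 + π_2 + π_3 + π_4 + π_5 = 1
Solving the linear system gives exactly π = [6535/40942, 3094/20471, 3814/20471, 4350/20471, 3154/20471, 3/22].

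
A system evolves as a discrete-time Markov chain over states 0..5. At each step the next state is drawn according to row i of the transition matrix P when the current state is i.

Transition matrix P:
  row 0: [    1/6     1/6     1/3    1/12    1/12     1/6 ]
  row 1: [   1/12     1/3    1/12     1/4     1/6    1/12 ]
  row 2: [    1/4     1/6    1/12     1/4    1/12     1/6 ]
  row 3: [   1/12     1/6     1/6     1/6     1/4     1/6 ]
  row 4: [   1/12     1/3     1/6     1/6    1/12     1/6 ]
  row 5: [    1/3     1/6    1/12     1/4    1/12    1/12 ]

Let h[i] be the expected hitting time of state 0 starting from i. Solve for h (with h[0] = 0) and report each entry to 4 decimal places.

h = [0.0000, 7.5000, 6.1144, 7.2331, 7.2712, 5.6441]

First-step conditioning: h[0] = 0; for i ≠ 0, h[i] = 1 + Σ_k P[i][k]·h[k].
  h[1] = 1 + 1/3·h[1] + 1/12·h[2] + 1/4·h[3] + 1/6·h[4] + 1/12·h[5]
  h[2] = 1 + 1/6·h[1] + 1/12·h[2] + 1/4·h[3] + 1/12·h[4] + 1/6·h[5]
  h[3] = 1 + 1/6·h[1] + 1/6·h[2] + 1/6·h[3] + 1/4·h[4] + 1/6·h[5]
  h[4] = 1 + 1/3·h[1] + 1/6·h[2] + 1/6·h[3] + 1/12·h[4] + 1/6·h[5]
  h[5] = 1 + 1/6·h[1] + 1/12·h[2] + 1/4·h[3] + 1/12·h[4] + 1/12·h[5]
Solving the 5×5 linear system over states ≠ 0 gives exactly h = [0, 15/2, 1443/236, 1707/236, 429/59, 333/59] (h[0] = 0 is the target).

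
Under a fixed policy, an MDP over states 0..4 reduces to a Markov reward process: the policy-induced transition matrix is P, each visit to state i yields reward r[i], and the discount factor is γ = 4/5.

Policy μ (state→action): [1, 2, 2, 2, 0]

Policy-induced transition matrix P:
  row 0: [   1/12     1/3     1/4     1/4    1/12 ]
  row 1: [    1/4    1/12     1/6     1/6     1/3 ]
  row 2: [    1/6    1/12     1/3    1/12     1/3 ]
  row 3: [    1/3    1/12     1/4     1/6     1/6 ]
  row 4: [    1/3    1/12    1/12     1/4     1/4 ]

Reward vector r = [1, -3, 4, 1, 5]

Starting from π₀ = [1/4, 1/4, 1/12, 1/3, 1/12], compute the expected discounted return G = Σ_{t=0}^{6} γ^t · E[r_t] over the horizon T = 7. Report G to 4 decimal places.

t=0: π = [0.2500, 0.2500, 0.0833, 0.3333, 0.0833], E[r] = 0.5833, γ^t·E[r] = 0.583333, running G = 0.583333
t=1: π = [0.2361, 0.1458, 0.2222, 0.1875, 0.2083], E[r] = 1.9167, γ^t·E[r] = 1.533333, running G = 2.116667
t=2: π = [0.2251, 0.1424, 0.2216, 0.1852, 0.2257], E[r] = 1.9983, γ^t·E[r] = 1.278889, running G = 3.395556
t=3: π = [0.2283, 0.1396, 0.2190, 0.1858, 0.2274], E[r] = 2.0081, γ^t·E[r] = 1.028123, running G = 4.423679
t=4: π = [0.2281, 0.1404, 0.2187, 0.1864, 0.2264], E[r] = 2.0000, γ^t·E[r] = 0.819207, running G = 5.242886
t=5: π = [0.2281, 0.1404, 0.2188, 0.1863, 0.2264], E[r] = 2.0004, γ^t·E[r] = 0.655495, running G = 5.898381
t=6: π = [0.2281, 0.1404, 0.2188, 0.1863, 0.2264], E[r] = 2.0005, γ^t·E[r] = 0.524409, running G = 6.422790

G = 6.4228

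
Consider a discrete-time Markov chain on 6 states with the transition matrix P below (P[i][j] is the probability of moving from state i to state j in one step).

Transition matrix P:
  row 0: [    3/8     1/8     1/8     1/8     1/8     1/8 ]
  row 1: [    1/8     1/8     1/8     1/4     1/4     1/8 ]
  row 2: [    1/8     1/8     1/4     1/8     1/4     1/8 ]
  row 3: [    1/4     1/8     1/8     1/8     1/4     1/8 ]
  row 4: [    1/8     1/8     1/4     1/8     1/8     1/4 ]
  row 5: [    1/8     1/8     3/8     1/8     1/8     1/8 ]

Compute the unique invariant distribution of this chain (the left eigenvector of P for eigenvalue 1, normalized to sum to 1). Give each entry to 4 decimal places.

π = [0.1901, 0.1250, 0.2115, 0.1406, 0.1846, 0.1481]

Balance equations π_j = Σ_i π_i·P[i][j]:
  π_0 = 3/8·π_0 + 1/8·π_1 + 1/8·π_2 + 1/4·π_3 + 1/8·π_4 + 1/8·π_5
  π_1 = 1/8·π_0 + 1/8·π_1 + 1/8·π_2 + 1/8·π_3 + 1/8·π_4 + 1/8·π_5
  π_2 = 1/8·π_0 + 1/8·π_1 + 1/4·π_2 + 1/8·π_3 + 1/4·π_4 + 3/8·π_5
  π_3 = 1/8·π_0 + 1/4·π_1 + 1/8·π_2 + 1/8·π_3 + 1/8·π_4 + 1/8·π_5
  π_4 = 1/8·π_0 + 1/4·π_1 + 1/4·π_2 + 1/4·π_3 + 1/8·π_4 + 1/8·π_5
  normalize: π_0 + π_1 + π_2 + π_3 + π_4 + π_5 = 1
Solving the linear system gives exactly π = [73/384, 1/8, 2965/14016, 9/64, 647/3504, 4151/28032].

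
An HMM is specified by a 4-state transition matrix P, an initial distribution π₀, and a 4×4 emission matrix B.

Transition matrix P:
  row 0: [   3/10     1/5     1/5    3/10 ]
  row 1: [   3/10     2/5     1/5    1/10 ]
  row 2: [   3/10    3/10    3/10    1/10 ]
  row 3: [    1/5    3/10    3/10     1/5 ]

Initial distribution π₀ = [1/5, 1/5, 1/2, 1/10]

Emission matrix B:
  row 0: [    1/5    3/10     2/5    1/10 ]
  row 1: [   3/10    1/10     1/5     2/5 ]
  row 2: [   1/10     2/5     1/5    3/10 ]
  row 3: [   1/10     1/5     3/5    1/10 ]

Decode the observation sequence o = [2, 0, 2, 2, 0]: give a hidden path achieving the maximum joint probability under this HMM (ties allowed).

t=0: δ = [8.000e-02, 4.000e-02, 1.000e-01, 6.000e-02]  (obs o_0=2)
t=1: δ = [6.000e-03, 9.000e-03, 3.000e-03, 2.400e-03]  ψ = [2, 2, 2, 0]  (obs o_1=0)
t=2: δ = [1.080e-03, 7.200e-04, 3.600e-04, 1.080e-03]  ψ = [1, 1, 1, 0]  (obs o_2=2)
t=3: δ = [1.296e-04, 6.480e-05, 6.480e-05, 1.944e-04]  ψ = [0, 3, 3, 0]  (obs o_3=2)
t=4: δ = [7.776e-06, 1.750e-05, 5.832e-06, 3.888e-06]  ψ = [0, 3, 3, 0]  (obs o_4=0)
backtrack: best end state = 1; path = [2, 1, 0, 3, 1]

path = [2, 1, 0, 3, 1]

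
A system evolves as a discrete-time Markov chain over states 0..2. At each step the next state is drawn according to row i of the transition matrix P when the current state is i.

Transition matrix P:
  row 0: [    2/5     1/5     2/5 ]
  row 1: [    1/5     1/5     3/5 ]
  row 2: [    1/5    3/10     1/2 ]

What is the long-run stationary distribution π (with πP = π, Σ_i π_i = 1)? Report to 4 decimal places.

Balance equations π_j = Σ_i π_i·P[i][j]:
  π_0 = 2/5·π_0 + 1/5·π_1 + 1/5·π_2
  π_1 = 1/5·π_0 + 1/5·π_1 + 3/10·π_2
  normalize: π_0 + π_1 + π_2 = 1
Solving the linear system gives exactly π = [1/4, 1/4, 1/2].

π = [0.2500, 0.2500, 0.5000]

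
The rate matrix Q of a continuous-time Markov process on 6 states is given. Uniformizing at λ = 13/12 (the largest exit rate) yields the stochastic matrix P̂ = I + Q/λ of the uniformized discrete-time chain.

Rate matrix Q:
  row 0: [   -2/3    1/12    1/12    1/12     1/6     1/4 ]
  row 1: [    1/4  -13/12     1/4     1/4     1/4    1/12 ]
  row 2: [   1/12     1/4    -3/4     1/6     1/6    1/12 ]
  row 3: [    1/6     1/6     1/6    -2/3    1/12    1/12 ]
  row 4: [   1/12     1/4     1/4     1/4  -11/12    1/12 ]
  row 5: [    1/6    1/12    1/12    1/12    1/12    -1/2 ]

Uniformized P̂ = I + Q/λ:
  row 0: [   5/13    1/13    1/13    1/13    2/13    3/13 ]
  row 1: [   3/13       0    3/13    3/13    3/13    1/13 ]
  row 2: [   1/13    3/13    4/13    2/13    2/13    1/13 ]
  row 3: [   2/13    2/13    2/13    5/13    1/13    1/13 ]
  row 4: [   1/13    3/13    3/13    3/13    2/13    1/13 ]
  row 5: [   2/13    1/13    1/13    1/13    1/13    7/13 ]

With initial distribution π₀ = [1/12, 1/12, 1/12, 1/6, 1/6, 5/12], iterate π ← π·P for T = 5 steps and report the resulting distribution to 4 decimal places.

π = [0.1826, 0.1279, 0.1702, 0.1870, 0.1338, 0.1986]

t=0: π = [0.0833, 0.0833, 0.0833, 0.1667, 0.1667, 0.4167]
t=1: π = [0.1603, 0.1218, 0.1474, 0.1731, 0.1154, 0.2821]
t=2: π = [0.1800, 0.1213, 0.1607, 0.1780, 0.1282, 0.2318]
t=3: π = [0.1825, 0.1257, 0.1661, 0.1824, 0.1317, 0.2116]
t=4: π = [0.1827, 0.1271, 0.1689, 0.1854, 0.1332, 0.2026]
t=5: π = [0.1826, 0.1279, 0.1702, 0.1870, 0.1338, 0.1986]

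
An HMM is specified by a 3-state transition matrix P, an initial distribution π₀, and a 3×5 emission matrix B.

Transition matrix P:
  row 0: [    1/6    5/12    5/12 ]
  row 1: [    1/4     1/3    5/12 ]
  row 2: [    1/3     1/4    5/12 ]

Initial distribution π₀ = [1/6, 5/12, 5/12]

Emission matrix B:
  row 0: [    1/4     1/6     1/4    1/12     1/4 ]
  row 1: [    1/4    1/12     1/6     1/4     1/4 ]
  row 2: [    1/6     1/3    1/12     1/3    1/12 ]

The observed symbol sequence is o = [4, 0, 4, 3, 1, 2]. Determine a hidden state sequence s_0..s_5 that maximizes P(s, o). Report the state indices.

t=0: δ = [4.167e-02, 1.042e-01, 3.472e-02]  (obs o_0=4)
t=1: δ = [6.510e-03, 8.681e-03, 7.234e-03]  ψ = [1, 1, 1]  (obs o_1=0)
t=2: δ = [6.028e-04, 7.234e-04, 3.014e-04]  ψ = [2, 1, 1]  (obs o_2=4)
t=3: δ = [1.507e-05, 6.279e-05, 1.005e-04]  ψ = [1, 0, 1]  (obs o_3=3)
t=4: δ = [5.582e-06, 2.093e-06, 1.395e-05]  ψ = [2, 2, 2]  (obs o_4=1)
t=5: δ = [1.163e-06, 5.814e-07, 4.845e-07]  ψ = [2, 2, 2]  (obs o_5=2)
backtrack: best end state = 0; path = [1, 1, 1, 2, 2, 0]

path = [1, 1, 1, 2, 2, 0]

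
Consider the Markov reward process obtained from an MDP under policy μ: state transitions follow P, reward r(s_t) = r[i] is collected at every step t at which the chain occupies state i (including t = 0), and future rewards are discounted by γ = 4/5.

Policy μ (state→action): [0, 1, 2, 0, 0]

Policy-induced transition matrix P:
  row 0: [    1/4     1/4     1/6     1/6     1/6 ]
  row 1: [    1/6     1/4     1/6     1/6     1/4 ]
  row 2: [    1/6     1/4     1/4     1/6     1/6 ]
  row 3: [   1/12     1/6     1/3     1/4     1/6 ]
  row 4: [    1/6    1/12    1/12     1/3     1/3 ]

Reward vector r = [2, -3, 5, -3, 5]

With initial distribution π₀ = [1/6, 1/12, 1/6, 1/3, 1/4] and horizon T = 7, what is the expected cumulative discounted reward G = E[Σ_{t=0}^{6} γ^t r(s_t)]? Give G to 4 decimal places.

t=0: π = [0.1667, 0.0833, 0.1667, 0.3333, 0.2500], E[r] = 1.1667, γ^t·E[r] = 1.166667, running G = 1.166667
t=1: π = [0.1528, 0.1806, 0.2153, 0.2361, 0.2153], E[r] = 1.2083, γ^t·E[r] = 0.966667, running G = 2.133333
t=2: π = [0.1597, 0.1944, 0.2060, 0.2222, 0.2176], E[r] = 1.1875, γ^t·E[r] = 0.760000, running G = 2.893333
t=3: π = [0.1615, 0.1952, 0.2027, 0.2215, 0.2191], E[r] = 1.1823, γ^t·E[r] = 0.605333, running G = 3.498667
t=4: π = [0.1617, 0.1950, 0.2022, 0.2216, 0.2195], E[r] = 1.1817, γ^t·E[r] = 0.484010, running G = 3.982677
t=5: π = [0.1617, 0.1950, 0.2022, 0.2217, 0.2195], E[r] = 1.1817, γ^t·E[r] = 0.387207, running G = 4.369883
t=6: π = [0.1617, 0.1949, 0.2022, 0.2217, 0.2195], E[r] = 1.1817, γ^t·E[r] = 0.309770, running G = 4.679653

G = 4.6797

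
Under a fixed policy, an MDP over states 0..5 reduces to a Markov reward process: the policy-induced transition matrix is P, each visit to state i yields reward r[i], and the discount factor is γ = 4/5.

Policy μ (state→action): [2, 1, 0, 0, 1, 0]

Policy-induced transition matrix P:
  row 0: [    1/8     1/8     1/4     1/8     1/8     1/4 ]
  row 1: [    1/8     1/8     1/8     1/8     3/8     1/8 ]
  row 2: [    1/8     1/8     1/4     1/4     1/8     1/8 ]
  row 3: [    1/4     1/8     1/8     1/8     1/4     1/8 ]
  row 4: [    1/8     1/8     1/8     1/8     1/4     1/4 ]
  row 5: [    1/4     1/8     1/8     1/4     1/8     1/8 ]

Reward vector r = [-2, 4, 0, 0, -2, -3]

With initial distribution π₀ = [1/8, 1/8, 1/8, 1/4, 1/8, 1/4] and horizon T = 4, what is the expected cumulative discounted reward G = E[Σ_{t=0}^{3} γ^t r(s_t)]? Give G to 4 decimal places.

G = -2.2214

t=0: π = [0.1250, 0.1250, 0.1250, 0.2500, 0.1250, 0.2500], E[r] = -0.7500, γ^t·E[r] = -0.750000, running G = -0.750000
t=1: π = [0.1875, 0.1250, 0.1563, 0.1719, 0.2031, 0.1563], E[r] = -0.7500, γ^t·E[r] = -0.600000, running G = -1.350000
t=2: π = [0.1660, 0.1250, 0.1680, 0.1641, 0.2031, 0.1738], E[r] = -0.7598, γ^t·E[r] = -0.486250, running G = -1.836250
t=3: π = [0.1672, 0.1250, 0.1667, 0.1677, 0.2021, 0.1711], E[r] = -0.7522, γ^t·E[r] = -0.385125, running G = -2.221375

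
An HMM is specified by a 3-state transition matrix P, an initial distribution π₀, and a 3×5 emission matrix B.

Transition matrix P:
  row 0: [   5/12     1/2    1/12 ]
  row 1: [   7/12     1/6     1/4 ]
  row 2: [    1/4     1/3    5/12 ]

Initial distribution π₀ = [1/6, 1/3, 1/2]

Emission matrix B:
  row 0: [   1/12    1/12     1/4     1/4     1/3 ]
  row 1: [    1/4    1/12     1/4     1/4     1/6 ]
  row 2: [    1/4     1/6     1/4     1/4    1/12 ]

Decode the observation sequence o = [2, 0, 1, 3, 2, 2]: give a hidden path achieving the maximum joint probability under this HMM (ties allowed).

path = [2, 2, 2, 1, 0, 1]

t=0: δ = [4.167e-02, 8.333e-02, 1.250e-01]  (obs o_0=2)
t=1: δ = [4.051e-03, 1.042e-02, 1.302e-02]  ψ = [1, 2, 2]  (obs o_1=0)
t=2: δ = [5.064e-04, 3.617e-04, 9.042e-04]  ψ = [1, 2, 2]  (obs o_2=1)
t=3: δ = [5.651e-05, 7.535e-05, 9.419e-05]  ψ = [2, 2, 2]  (obs o_3=3)
t=4: δ = [1.099e-05, 7.849e-06, 9.811e-06]  ψ = [1, 2, 2]  (obs o_4=2)
t=5: δ = [1.145e-06, 1.374e-06, 1.022e-06]  ψ = [0, 0, 2]  (obs o_5=2)
backtrack: best end state = 1; path = [2, 2, 2, 1, 0, 1]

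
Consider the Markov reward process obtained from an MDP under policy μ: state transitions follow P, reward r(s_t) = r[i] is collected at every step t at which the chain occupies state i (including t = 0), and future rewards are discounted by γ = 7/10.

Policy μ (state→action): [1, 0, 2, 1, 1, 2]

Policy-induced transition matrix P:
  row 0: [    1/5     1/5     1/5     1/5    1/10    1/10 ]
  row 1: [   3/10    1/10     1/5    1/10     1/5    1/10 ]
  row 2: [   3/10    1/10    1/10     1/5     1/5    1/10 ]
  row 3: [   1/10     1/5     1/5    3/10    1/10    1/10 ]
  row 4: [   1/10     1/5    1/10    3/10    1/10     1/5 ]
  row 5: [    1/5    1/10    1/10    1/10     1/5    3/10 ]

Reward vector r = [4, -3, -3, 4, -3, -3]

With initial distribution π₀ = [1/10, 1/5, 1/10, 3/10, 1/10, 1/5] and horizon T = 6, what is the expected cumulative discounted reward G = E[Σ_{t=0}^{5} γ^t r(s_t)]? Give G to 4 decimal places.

G = -0.6282

t=0: π = [0.1000, 0.2000, 0.1000, 0.3000, 0.1000, 0.2000], E[r] = -0.2000, γ^t·E[r] = -0.200000, running G = -0.200000
t=1: π = [0.1900, 0.1500, 0.1600, 0.2000, 0.1500, 0.1500], E[r] = -0.2700, γ^t·E[r] = -0.189000, running G = -0.389000
t=2: π = [0.1960, 0.1540, 0.1540, 0.2050, 0.1460, 0.1450], E[r] = -0.1930, γ^t·E[r] = -0.094570, running G = -0.483570
t=3: π = [0.1957, 0.1547, 0.1555, 0.2052, 0.1453, 0.1436], E[r] = -0.1937, γ^t·E[r] = -0.066439, running G = -0.550009
t=4: π = [0.1960, 0.1546, 0.1556, 0.2052, 0.1454, 0.1433], E[r] = -0.1917, γ^t·E[r] = -0.046020, running G = -0.596029
t=5: π = [0.1960, 0.1547, 0.1556, 0.2053, 0.1453, 0.1432], E[r] = -0.1914, γ^t·E[r] = -0.032166, running G = -0.628195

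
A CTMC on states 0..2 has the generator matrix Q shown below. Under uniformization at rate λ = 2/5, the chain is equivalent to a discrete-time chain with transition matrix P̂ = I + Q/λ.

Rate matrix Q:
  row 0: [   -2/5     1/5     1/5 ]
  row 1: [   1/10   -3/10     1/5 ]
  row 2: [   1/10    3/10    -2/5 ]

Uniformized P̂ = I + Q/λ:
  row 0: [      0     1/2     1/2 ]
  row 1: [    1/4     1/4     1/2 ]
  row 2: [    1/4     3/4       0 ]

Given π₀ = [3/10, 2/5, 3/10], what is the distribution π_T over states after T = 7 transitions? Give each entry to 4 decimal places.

π = [0.2000, 0.4664, 0.3336]

t=0: π = [0.3000, 0.4000, 0.3000]
t=1: π = [0.1750, 0.4750, 0.3500]
t=2: π = [0.2063, 0.4688, 0.3250]
t=3: π = [0.1984, 0.4641, 0.3375]
t=4: π = [0.2004, 0.4684, 0.3313]
t=5: π = [0.1999, 0.4657, 0.3344]
t=6: π = [0.2000, 0.4672, 0.3328]
t=7: π = [0.2000, 0.4664, 0.3336]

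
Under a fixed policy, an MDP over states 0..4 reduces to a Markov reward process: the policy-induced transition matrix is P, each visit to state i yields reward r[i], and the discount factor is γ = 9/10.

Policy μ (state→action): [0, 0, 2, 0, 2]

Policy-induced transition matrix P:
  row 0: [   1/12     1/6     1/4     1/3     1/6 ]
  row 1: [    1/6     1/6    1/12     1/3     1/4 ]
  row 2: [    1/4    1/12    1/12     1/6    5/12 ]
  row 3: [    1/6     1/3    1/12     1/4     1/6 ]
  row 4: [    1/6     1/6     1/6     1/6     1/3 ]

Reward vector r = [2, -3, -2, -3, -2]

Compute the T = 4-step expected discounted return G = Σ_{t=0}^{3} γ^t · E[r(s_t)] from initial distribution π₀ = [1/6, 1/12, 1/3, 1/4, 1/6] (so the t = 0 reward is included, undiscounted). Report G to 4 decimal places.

G = -5.9380

t=0: π = [0.1667, 0.0833, 0.3333, 0.2500, 0.1667], E[r] = -1.6667, γ^t·E[r] = -1.666667, running G = -1.666667
t=1: π = [0.1806, 0.1806, 0.1250, 0.2292, 0.2847], E[r] = -1.6875, γ^t·E[r] = -1.518750, running G = -3.185417
t=2: π = [0.1620, 0.1944, 0.1372, 0.2459, 0.2604], E[r] = -1.7922, γ^t·E[r] = -1.451719, running G = -4.637135
t=3: π = [0.1646, 0.1962, 0.1320, 0.2466, 0.2606], E[r] = -1.7844, γ^t·E[r] = -1.300852, running G = -5.937987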